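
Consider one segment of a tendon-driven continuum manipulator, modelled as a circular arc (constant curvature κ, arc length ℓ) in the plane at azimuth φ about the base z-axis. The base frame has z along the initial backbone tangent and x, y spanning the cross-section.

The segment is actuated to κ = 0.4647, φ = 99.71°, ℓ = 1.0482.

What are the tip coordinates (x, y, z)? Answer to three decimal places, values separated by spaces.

θ = κ·ℓ = 0.4647 × 1.0482 = 0.48710 rad
ρ = (1 − cos θ)/κ = (1 − 0.88369)/0.4647 = 0.25028
z = sin θ / κ = 0.46806/0.4647 = 1.00724
x = ρ cos φ = 0.25028 × cos(99.71°) = -0.04221
y = ρ sin φ = 0.25028 × sin(99.71°) = 0.24670

-0.042 0.247 1.007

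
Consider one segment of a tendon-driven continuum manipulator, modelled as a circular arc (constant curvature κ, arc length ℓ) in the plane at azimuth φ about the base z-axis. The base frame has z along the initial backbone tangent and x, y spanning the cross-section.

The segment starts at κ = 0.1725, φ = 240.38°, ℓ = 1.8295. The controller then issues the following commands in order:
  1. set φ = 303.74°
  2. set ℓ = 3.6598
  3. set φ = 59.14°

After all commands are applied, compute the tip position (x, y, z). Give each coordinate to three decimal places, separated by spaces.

0.573 0.959 3.421

initial: κ=0.1725, φ=240.38°, ℓ=1.8295
cmd 1: set φ=303.74° → (κ,φ,ℓ)=(0.1725,303.74°,1.8295) → tip=(0.1590,-0.2381,1.7993)
cmd 2: set ℓ=3.6598 → (κ,φ,ℓ)=(0.1725,303.74°,3.6598) → tip=(0.6206,-0.9292,3.4215)
cmd 3: set φ=59.14° → (κ,φ,ℓ)=(0.1725,59.14°,3.6598) → tip=(0.5732,0.9592,3.4215)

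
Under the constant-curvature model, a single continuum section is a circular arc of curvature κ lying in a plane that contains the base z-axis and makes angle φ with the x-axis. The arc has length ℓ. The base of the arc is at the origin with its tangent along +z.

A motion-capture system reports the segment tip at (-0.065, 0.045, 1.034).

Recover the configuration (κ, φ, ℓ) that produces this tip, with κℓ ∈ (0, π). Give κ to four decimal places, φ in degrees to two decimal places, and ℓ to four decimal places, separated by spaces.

0.1470 145.30 1.0380

ρ = √(x²+y²) = √(-0.065² + 0.045²) = 0.07906
φ = atan2(y, x) mod 360° = atan2(0.045, -0.065) = 145.3048°
|p|² = ρ² + z² = 0.07906² + 1.034² = 1.07541
κ = 2ρ / |p|² = 2×0.07906 / 1.07541 = 0.14703
θ = 2·atan2(ρ, z) = 2·atan2(0.07906, 1.034) = 0.15262 rad
ℓ = θ/κ = 0.15262/0.14703 = 1.03802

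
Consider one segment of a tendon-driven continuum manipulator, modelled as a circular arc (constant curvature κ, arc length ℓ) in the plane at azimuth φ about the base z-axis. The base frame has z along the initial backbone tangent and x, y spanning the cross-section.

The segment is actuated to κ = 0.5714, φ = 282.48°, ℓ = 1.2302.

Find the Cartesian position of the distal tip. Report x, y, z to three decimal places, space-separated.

0.090 -0.405 1.131

θ = κ·ℓ = 0.5714 × 1.2302 = 0.70294 rad
ρ = (1 − cos θ)/κ = (1 − 0.76295)/0.5714 = 0.41486
z = sin θ / κ = 0.64646/0.5714 = 1.13136
x = ρ cos φ = 0.41486 × cos(282.48°) = 0.08965
y = ρ sin φ = 0.41486 × sin(282.48°) = -0.40506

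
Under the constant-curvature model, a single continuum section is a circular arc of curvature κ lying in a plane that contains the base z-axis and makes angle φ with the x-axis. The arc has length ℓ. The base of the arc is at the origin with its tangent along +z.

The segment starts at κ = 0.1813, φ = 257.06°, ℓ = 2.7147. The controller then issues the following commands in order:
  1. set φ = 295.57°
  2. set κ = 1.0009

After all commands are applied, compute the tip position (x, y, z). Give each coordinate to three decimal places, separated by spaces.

0.824 -1.723 0.411

initial: κ=0.1813, φ=257.06°, ℓ=2.7147
cmd 1: set φ=295.57° → (κ,φ,ℓ)=(0.1813,295.57°,2.7147) → tip=(0.2826,-0.5906,2.6064)
cmd 2: set κ=1.0009 → (κ,φ,ℓ)=(1.0009,295.57°,2.7147) → tip=(0.8242,-1.7225,0.4114)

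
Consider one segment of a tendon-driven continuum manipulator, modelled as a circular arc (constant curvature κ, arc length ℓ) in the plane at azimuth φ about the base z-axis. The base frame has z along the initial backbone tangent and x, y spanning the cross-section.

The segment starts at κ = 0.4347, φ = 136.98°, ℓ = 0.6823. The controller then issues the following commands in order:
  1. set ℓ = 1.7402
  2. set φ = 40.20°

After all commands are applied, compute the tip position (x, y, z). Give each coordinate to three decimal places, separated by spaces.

0.479 0.405 1.579

initial: κ=0.4347, φ=136.98°, ℓ=0.6823
cmd 1: set ℓ=1.7402 → (κ,φ,ℓ)=(0.4347,136.98°,1.7402) → tip=(-0.4587,0.4280,1.5789)
cmd 2: set φ=40.20° → (κ,φ,ℓ)=(0.4347,40.20°,1.7402) → tip=(0.4792,0.4050,1.5789)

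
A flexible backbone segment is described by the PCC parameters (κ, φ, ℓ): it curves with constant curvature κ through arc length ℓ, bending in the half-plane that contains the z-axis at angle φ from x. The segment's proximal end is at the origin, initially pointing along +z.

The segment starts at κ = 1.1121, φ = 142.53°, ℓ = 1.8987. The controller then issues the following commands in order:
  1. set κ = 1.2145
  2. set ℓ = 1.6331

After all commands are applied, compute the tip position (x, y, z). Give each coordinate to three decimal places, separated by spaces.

-0.916 0.702 0.754

initial: κ=1.1121, φ=142.53°, ℓ=1.8987
cmd 1: set κ=1.2145 → (κ,φ,ℓ)=(1.2145,142.53°,1.8987) → tip=(-1.0918,0.8369,0.6107)
cmd 2: set ℓ=1.6331 → (κ,φ,ℓ)=(1.2145,142.53°,1.6331) → tip=(-0.9155,0.7018,0.7543)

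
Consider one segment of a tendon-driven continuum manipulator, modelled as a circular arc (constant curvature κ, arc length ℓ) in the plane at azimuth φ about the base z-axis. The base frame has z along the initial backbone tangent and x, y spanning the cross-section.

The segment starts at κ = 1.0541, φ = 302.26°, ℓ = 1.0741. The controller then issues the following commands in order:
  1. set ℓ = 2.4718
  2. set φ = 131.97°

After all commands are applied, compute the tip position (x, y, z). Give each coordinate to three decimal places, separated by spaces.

-1.180 1.312 0.485

initial: κ=1.0541, φ=302.26°, ℓ=1.0741
cmd 1: set ℓ=2.4718 → (κ,φ,ℓ)=(1.0541,302.26°,2.4718) → tip=(0.9417,-1.4919,0.4845)
cmd 2: set φ=131.97° → (κ,φ,ℓ)=(1.0541,131.97°,2.4718) → tip=(-1.1798,1.3117,0.4845)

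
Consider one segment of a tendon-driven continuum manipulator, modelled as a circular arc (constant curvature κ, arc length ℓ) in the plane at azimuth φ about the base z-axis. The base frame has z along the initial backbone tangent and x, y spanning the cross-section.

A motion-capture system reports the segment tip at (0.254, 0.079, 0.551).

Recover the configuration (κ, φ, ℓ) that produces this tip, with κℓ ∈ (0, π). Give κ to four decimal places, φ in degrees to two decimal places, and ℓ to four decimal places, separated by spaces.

1.4211 17.28 0.6330

ρ = √(x²+y²) = √(0.254² + 0.079²) = 0.26600
φ = atan2(y, x) mod 360° = atan2(0.079, 0.254) = 17.2769°
|p|² = ρ² + z² = 0.26600² + 0.551² = 0.37436
κ = 2ρ / |p|² = 2×0.26600 / 0.37436 = 1.42111
θ = 2·atan2(ρ, z) = 2·atan2(0.26600, 0.551) = 0.89952 rad
ℓ = θ/κ = 0.89952/1.42111 = 0.63297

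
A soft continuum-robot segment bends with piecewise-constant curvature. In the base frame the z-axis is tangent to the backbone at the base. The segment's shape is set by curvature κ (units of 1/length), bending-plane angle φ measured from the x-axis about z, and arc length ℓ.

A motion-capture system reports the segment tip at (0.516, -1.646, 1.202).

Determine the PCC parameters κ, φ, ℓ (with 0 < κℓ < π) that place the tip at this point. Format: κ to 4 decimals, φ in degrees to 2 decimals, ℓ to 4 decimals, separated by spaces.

ρ = √(x²+y²) = √(0.516² + -1.646²) = 1.72498
φ = atan2(y, x) mod 360° = atan2(-1.646, 0.516) = 287.4055°
|p|² = ρ² + z² = 1.72498² + 1.202² = 4.42038
κ = 2ρ / |p|² = 2×1.72498 / 4.42038 = 0.78047
θ = 2·atan2(ρ, z) = 2·atan2(1.72498, 1.202) = 1.92442 rad
ℓ = θ/κ = 1.92442/0.78047 = 2.46572

0.7805 287.41 2.4657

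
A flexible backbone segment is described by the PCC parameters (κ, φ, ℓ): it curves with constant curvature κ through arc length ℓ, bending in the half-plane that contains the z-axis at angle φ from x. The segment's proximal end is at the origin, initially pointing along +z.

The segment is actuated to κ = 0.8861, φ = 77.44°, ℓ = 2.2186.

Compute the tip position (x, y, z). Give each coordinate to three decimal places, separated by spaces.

0.340 1.526 1.042

θ = κ·ℓ = 0.8861 × 2.2186 = 1.96590 rad
ρ = (1 − cos θ)/κ = (1 − -0.38491)/0.8861 = 1.56292
z = sin θ / κ = 0.92296/0.8861 = 1.04159
x = ρ cos φ = 1.56292 × cos(77.44°) = 0.33988
y = ρ sin φ = 1.56292 × sin(77.44°) = 1.52552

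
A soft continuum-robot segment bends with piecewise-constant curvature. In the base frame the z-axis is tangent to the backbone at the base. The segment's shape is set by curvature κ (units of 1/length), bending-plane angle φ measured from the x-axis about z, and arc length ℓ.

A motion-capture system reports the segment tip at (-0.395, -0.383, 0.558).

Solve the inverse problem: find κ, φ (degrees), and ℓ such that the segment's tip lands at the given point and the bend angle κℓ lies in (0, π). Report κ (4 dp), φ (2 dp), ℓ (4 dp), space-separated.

ρ = √(x²+y²) = √(-0.395² + -0.383²) = 0.55019
φ = atan2(y, x) mod 360° = atan2(-0.383, -0.395) = 224.1163°
|p|² = ρ² + z² = 0.55019² + 0.558² = 0.61408
κ = 2ρ / |p|² = 2×0.55019 / 0.61408 = 1.79194
θ = 2·atan2(ρ, z) = 2·atan2(0.55019, 0.558) = 1.55671 rad
ℓ = θ/κ = 1.55671/1.79194 = 0.86873

1.7919 224.12 0.8687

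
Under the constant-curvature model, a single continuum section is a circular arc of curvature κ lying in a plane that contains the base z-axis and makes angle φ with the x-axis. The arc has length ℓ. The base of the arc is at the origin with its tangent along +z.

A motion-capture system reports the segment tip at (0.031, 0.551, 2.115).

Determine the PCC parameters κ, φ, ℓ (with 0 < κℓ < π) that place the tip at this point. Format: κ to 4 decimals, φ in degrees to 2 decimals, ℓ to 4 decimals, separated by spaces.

0.2310 86.78 2.2097

ρ = √(x²+y²) = √(0.031² + 0.551²) = 0.55187
φ = atan2(y, x) mod 360° = atan2(0.551, 0.031) = 86.7799°
|p|² = ρ² + z² = 0.55187² + 2.115² = 4.77779
κ = 2ρ / |p|² = 2×0.55187 / 4.77779 = 0.23102
θ = 2·atan2(ρ, z) = 2·atan2(0.55187, 2.115) = 0.51048 rad
ℓ = θ/κ = 0.51048/0.23102 = 2.20973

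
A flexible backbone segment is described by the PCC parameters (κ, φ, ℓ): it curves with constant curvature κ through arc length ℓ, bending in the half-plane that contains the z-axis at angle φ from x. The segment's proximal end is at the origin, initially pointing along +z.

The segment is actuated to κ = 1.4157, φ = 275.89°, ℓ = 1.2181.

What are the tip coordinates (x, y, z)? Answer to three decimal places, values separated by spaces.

0.084 -0.810 0.698

θ = κ·ℓ = 1.4157 × 1.2181 = 1.72446 rad
ρ = (1 − cos θ)/κ = (1 − -0.15306)/1.4157 = 0.81448
z = sin θ / κ = 0.98822/1.4157 = 0.69804
x = ρ cos φ = 0.81448 × cos(275.89°) = 0.08358
y = ρ sin φ = 0.81448 × sin(275.89°) = -0.81018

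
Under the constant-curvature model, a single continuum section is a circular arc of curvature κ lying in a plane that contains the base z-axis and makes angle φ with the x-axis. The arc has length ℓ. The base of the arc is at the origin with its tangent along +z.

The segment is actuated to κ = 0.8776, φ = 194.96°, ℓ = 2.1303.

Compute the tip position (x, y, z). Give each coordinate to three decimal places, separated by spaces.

θ = κ·ℓ = 0.8776 × 2.1303 = 1.86955 rad
ρ = (1 − cos θ)/κ = (1 − -0.29433)/0.8776 = 1.47485
z = sin θ / κ = 0.95570/0.8776 = 1.08900
x = ρ cos φ = 1.47485 × cos(194.96°) = -1.42486
y = ρ sin φ = 1.47485 × sin(194.96°) = -0.38073

-1.425 -0.381 1.089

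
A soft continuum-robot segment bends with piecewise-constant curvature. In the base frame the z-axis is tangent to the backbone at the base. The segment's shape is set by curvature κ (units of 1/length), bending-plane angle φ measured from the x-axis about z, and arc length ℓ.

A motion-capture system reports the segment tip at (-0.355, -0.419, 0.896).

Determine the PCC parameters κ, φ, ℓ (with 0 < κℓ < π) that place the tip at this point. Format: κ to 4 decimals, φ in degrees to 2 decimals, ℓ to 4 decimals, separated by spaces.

ρ = √(x²+y²) = √(-0.355² + -0.419²) = 0.54917
φ = atan2(y, x) mod 360° = atan2(-0.419, -0.355) = 229.7269°
|p|² = ρ² + z² = 0.54917² + 0.896² = 1.10440
κ = 2ρ / |p|² = 2×0.54917 / 1.10440 = 0.99451
θ = 2·atan2(ρ, z) = 2·atan2(0.54917, 0.896) = 1.09972 rad
ℓ = θ/κ = 1.09972/0.99451 = 1.10579

0.9945 229.73 1.1058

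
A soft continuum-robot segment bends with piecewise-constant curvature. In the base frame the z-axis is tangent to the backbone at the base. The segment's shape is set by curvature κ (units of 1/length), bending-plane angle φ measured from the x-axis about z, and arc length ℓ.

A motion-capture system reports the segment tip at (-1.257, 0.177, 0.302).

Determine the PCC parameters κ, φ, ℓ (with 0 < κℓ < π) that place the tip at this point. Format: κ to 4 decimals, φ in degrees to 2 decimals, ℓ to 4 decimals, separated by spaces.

ρ = √(x²+y²) = √(-1.257² + 0.177²) = 1.26940
φ = atan2(y, x) mod 360° = atan2(0.177, -1.257) = 171.9848°
|p|² = ρ² + z² = 1.26940² + 0.302² = 1.70258
κ = 2ρ / |p|² = 2×1.26940 / 1.70258 = 1.49115
θ = 2·atan2(ρ, z) = 2·atan2(1.26940, 0.302) = 2.67446 rad
ℓ = θ/κ = 2.67446/1.49115 = 1.79356

1.4911 171.98 1.7936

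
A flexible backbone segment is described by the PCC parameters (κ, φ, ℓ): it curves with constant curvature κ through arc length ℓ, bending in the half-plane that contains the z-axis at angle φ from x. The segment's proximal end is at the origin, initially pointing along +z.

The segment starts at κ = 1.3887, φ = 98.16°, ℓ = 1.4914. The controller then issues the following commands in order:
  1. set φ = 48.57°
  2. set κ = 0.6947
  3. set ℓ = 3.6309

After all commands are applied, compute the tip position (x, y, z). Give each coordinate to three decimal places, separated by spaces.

1.728 1.958 0.835

initial: κ=1.3887, φ=98.16°, ℓ=1.4914
cmd 1: set φ=48.57° → (κ,φ,ℓ)=(1.3887,48.57°,1.4914) → tip=(0.7051,0.7989,0.6318)
cmd 2: set κ=0.6947 → (κ,φ,ℓ)=(0.6947,48.57°,1.4914) → tip=(0.4671,0.5293,1.2385)
cmd 3: set ℓ=3.6309 → (κ,φ,ℓ)=(0.6947,48.57°,3.6309) → tip=(1.7282,1.9582,0.8355)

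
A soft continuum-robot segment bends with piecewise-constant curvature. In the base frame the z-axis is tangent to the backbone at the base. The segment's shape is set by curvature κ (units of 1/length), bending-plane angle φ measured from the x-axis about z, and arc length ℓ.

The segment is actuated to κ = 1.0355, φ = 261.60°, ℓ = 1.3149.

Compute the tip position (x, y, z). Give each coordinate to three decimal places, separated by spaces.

-0.112 -0.757 0.945

θ = κ·ℓ = 1.0355 × 1.3149 = 1.36158 rad
ρ = (1 − cos θ)/κ = (1 − 0.20769)/1.0355 = 0.76514
z = sin θ / κ = 0.97819/1.0355 = 0.94466
x = ρ cos φ = 0.76514 × cos(261.60°) = -0.11177
y = ρ sin φ = 0.76514 × sin(261.60°) = -0.75693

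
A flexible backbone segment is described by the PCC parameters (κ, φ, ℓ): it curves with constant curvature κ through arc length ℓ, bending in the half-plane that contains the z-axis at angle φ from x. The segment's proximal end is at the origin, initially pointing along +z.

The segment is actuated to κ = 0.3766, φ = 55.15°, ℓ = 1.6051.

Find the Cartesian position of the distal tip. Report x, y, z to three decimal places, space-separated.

θ = κ·ℓ = 0.3766 × 1.6051 = 0.60448 rad
ρ = (1 − cos θ)/κ = (1 − 0.82280)/0.3766 = 0.47053
z = sin θ / κ = 0.56833/0.3766 = 1.50912
x = ρ cos φ = 0.47053 × cos(55.15°) = 0.26888
y = ρ sin φ = 0.47053 × sin(55.15°) = 0.38614

0.269 0.386 1.509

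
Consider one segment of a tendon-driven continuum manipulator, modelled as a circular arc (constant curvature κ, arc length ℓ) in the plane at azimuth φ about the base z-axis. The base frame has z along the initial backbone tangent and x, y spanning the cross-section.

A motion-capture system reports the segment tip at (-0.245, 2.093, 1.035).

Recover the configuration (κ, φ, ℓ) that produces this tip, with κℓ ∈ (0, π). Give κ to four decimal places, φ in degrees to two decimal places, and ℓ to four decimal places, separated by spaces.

0.7646 96.68 2.9145

ρ = √(x²+y²) = √(-0.245² + 2.093²) = 2.10729
φ = atan2(y, x) mod 360° = atan2(2.093, -0.245) = 96.6765°
|p|² = ρ² + z² = 2.10729² + 1.035² = 5.51190
κ = 2ρ / |p|² = 2×2.10729 / 5.51190 = 0.76463
θ = 2·atan2(ρ, z) = 2·atan2(2.10729, 1.035) = 2.22850 rad
ℓ = θ/κ = 2.22850/0.76463 = 2.91447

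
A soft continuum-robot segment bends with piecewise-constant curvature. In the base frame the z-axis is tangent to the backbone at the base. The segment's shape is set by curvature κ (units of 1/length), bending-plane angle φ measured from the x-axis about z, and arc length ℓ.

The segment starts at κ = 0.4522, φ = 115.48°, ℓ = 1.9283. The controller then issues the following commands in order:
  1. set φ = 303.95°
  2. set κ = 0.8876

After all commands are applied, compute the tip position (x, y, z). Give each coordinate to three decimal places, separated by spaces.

0.717 -1.066 1.115

initial: κ=0.4522, φ=115.48°, ℓ=1.9283
cmd 1: set φ=303.95° → (κ,φ,ℓ)=(0.4522,303.95°,1.9283) → tip=(0.4405,-0.6543,1.6931)
cmd 2: set κ=0.8876 → (κ,φ,ℓ)=(0.8876,303.95°,1.9283) → tip=(0.7175,-1.0657,1.1155)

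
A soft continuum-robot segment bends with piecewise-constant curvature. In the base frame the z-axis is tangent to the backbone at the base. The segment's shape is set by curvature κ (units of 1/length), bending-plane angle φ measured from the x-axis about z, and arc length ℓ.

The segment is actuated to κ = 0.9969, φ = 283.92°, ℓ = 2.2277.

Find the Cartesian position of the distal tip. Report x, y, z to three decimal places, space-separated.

0.387 -1.563 0.799

θ = κ·ℓ = 0.9969 × 2.2277 = 2.22079 rad
ρ = (1 − cos θ)/κ = (1 − -0.60518)/0.9969 = 1.61018
z = sin θ / κ = 0.79609/0.9969 = 0.79856
x = ρ cos φ = 1.61018 × cos(283.92°) = 0.38736
y = ρ sin φ = 1.61018 × sin(283.92°) = -1.56289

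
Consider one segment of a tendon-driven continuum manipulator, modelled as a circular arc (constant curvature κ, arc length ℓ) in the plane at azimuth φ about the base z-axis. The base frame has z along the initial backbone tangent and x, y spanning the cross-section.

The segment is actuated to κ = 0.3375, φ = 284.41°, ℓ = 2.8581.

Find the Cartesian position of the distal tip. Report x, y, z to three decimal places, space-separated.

0.317 -1.235 2.435

θ = κ·ℓ = 0.3375 × 2.8581 = 0.96461 rad
ρ = (1 − cos θ)/κ = (1 − 0.56974)/0.3375 = 1.27485
z = sin θ / κ = 0.82183/0.3375 = 2.43504
x = ρ cos φ = 1.27485 × cos(284.41°) = 0.31726
y = ρ sin φ = 1.27485 × sin(284.41°) = -1.23474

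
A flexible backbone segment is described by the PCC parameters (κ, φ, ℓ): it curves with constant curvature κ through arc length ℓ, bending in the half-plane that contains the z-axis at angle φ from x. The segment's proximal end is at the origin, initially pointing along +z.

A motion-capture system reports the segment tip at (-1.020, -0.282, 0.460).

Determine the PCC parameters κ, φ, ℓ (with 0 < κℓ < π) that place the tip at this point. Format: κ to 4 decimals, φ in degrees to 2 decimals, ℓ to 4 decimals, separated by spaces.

ρ = √(x²+y²) = √(-1.020² + -0.282²) = 1.05826
φ = atan2(y, x) mod 360° = atan2(-0.282, -1.020) = 195.4546°
|p|² = ρ² + z² = 1.05826² + 0.460² = 1.33152
κ = 2ρ / |p|² = 2×1.05826 / 1.33152 = 1.58955
θ = 2·atan2(ρ, z) = 2·atan2(1.05826, 0.460) = 2.32152 rad
ℓ = θ/κ = 2.32152/1.58955 = 1.46049

1.5896 195.45 1.4605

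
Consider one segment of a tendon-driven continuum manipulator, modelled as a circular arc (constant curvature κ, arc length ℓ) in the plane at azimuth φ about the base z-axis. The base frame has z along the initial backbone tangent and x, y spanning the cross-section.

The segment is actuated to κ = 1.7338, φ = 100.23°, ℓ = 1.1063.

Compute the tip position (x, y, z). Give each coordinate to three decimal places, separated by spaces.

θ = κ·ℓ = 1.7338 × 1.1063 = 1.91810 rad
ρ = (1 − cos θ)/κ = (1 − -0.34037)/1.7338 = 0.77308
z = sin θ / κ = 0.94029/1.7338 = 0.54233
x = ρ cos φ = 0.77308 × cos(100.23°) = -0.13730
y = ρ sin φ = 0.77308 × sin(100.23°) = 0.76079

-0.137 0.761 0.542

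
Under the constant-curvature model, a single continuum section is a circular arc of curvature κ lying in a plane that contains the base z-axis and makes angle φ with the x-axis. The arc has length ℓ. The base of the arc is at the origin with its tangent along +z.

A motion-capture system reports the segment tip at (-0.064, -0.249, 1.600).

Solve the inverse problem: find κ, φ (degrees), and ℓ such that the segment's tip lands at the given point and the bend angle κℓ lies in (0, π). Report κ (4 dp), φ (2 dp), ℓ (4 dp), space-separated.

0.1958 255.59 1.6274

ρ = √(x²+y²) = √(-0.064² + -0.249²) = 0.25709
φ = atan2(y, x) mod 360° = atan2(-0.249, -0.064) = 255.5854°
|p|² = ρ² + z² = 0.25709² + 1.600² = 2.62610
κ = 2ρ / |p|² = 2×0.25709 / 2.62610 = 0.19580
θ = 2·atan2(ρ, z) = 2·atan2(0.25709, 1.600) = 0.31864 rad
ℓ = θ/κ = 0.31864/0.19580 = 1.62740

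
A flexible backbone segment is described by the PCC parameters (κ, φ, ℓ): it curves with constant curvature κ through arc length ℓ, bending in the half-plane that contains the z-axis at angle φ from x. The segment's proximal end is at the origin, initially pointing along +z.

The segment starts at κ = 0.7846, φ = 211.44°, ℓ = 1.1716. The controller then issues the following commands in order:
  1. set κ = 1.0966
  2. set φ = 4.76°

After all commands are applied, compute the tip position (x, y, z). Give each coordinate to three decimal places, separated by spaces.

initial: κ=0.7846, φ=211.44°, ℓ=1.1716
cmd 1: set κ=1.0966 → (κ,φ,ℓ)=(1.0966,211.44°,1.1716) → tip=(-0.5585,-0.3415,0.8749)
cmd 2: set φ=4.76° → (κ,φ,ℓ)=(1.0966,4.76°,1.1716) → tip=(0.6524,0.0543,0.8749)

0.652 0.054 0.875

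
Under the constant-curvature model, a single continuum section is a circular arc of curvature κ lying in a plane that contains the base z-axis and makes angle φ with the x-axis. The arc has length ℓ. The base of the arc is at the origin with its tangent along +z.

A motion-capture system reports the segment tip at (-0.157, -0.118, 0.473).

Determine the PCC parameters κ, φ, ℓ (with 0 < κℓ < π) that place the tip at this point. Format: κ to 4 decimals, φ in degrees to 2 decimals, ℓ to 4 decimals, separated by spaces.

ρ = √(x²+y²) = √(-0.157² + -0.118²) = 0.19640
φ = atan2(y, x) mod 360° = atan2(-0.118, -0.157) = 216.9282°
|p|² = ρ² + z² = 0.19640² + 0.473² = 0.26230
κ = 2ρ / |p|² = 2×0.19640 / 0.26230 = 1.49751
θ = 2·atan2(ρ, z) = 2·atan2(0.19640, 0.473) = 0.78712 rad
ℓ = θ/κ = 0.78712/1.49751 = 0.52562

1.4975 216.93 0.5256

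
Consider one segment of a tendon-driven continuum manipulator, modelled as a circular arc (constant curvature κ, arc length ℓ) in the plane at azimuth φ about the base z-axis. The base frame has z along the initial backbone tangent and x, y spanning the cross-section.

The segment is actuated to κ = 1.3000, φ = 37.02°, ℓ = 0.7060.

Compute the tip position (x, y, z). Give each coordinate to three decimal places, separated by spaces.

θ = κ·ℓ = 1.3000 × 0.7060 = 0.91780 rad
ρ = (1 − cos θ)/κ = (1 − 0.60757)/1.3000 = 0.30187
z = sin θ / κ = 0.79427/1.3000 = 0.61097
x = ρ cos φ = 0.30187 × cos(37.02°) = 0.24102
y = ρ sin φ = 0.30187 × sin(37.02°) = 0.18175

0.241 0.182 0.611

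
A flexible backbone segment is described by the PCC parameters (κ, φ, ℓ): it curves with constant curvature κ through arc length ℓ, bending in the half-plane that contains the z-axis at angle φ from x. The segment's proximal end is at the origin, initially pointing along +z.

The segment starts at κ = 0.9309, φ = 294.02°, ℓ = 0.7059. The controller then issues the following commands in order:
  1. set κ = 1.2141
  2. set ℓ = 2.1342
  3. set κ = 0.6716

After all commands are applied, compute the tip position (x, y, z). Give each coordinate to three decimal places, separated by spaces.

initial: κ=0.9309, φ=294.02°, ℓ=0.7059
cmd 1: set κ=1.2141 → (κ,φ,ℓ)=(1.2141,294.02°,0.7059) → tip=(0.1158,-0.2598,0.6226)
cmd 2: set ℓ=2.1342 → (κ,φ,ℓ)=(1.2141,294.02°,2.1342) → tip=(0.6210,-1.3935,0.4308)
cmd 3: set κ=0.6716 → (κ,φ,ℓ)=(0.6716,294.02°,2.1342) → tip=(0.5230,-1.1737,1.4749)

0.523 -1.174 1.475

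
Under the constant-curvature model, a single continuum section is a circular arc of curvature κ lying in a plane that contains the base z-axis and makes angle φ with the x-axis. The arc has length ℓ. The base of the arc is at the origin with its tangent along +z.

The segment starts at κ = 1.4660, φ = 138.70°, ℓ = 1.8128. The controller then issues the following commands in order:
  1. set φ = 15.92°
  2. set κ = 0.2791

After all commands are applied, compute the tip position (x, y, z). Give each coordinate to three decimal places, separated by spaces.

0.432 0.123 1.736

initial: κ=1.4660, φ=138.70°, ℓ=1.8128
cmd 1: set φ=15.92° → (κ,φ,ℓ)=(1.4660,15.92°,1.8128) → tip=(1.2366,0.3527,0.3174)
cmd 2: set κ=0.2791 → (κ,φ,ℓ)=(0.2791,15.92°,1.8128) → tip=(0.4317,0.1231,1.7364)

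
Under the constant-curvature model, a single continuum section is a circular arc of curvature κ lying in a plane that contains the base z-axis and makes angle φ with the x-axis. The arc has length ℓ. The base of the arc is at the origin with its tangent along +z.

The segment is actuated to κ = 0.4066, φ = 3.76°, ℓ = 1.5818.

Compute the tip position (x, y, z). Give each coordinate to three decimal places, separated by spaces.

0.490 0.032 1.475

θ = κ·ℓ = 0.4066 × 1.5818 = 0.64316 rad
ρ = (1 − cos θ)/κ = (1 − 0.80020)/0.4066 = 0.49138
z = sin θ / κ = 0.59973/0.4066 = 1.47498
x = ρ cos φ = 0.49138 × cos(3.76°) = 0.49032
y = ρ sin φ = 0.49138 × sin(3.76°) = 0.03222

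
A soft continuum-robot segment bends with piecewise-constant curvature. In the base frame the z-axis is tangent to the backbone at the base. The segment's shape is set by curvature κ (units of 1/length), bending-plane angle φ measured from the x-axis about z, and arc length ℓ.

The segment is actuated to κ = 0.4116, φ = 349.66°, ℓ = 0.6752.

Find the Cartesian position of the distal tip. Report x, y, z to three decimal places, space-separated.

0.092 -0.017 0.667

θ = κ·ℓ = 0.4116 × 0.6752 = 0.27791 rad
ρ = (1 − cos θ)/κ = (1 − 0.96163)/0.4116 = 0.09322
z = sin θ / κ = 0.27435/0.4116 = 0.66654
x = ρ cos φ = 0.09322 × cos(349.66°) = 0.09171
y = ρ sin φ = 0.09322 × sin(349.66°) = -0.01673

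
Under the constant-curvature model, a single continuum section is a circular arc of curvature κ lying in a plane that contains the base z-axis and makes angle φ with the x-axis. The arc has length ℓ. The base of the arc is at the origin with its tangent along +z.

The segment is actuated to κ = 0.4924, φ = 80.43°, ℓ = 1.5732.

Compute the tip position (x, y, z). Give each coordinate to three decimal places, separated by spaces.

0.096 0.571 1.421

θ = κ·ℓ = 0.4924 × 1.5732 = 0.77464 rad
ρ = (1 − cos θ)/κ = (1 − 0.71467)/0.4924 = 0.57947
z = sin θ / κ = 0.69946/0.4924 = 1.42051
x = ρ cos φ = 0.57947 × cos(80.43°) = 0.09634
y = ρ sin φ = 0.57947 × sin(80.43°) = 0.57140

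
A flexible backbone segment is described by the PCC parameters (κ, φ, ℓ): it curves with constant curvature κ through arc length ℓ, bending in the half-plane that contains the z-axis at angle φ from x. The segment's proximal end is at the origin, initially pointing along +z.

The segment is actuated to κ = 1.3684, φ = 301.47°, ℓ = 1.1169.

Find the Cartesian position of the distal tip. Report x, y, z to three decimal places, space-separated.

θ = κ·ℓ = 1.3684 × 1.1169 = 1.52837 rad
ρ = (1 − cos θ)/κ = (1 − 0.04242)/1.3684 = 0.69978
z = sin θ / κ = 0.99910/1.3684 = 0.73012
x = ρ cos φ = 0.69978 × cos(301.47°) = 0.36532
y = ρ sin φ = 0.69978 × sin(301.47°) = -0.59685

0.365 -0.597 0.730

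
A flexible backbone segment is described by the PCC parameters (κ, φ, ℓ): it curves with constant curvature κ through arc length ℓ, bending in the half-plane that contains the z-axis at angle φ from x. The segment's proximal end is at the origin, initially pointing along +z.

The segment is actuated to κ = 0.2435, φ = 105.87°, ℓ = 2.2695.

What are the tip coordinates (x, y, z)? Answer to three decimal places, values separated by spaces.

-0.167 0.588 2.156

θ = κ·ℓ = 0.2435 × 2.2695 = 0.55262 rad
ρ = (1 − cos θ)/κ = (1 − 0.85115)/0.2435 = 0.61129
z = sin θ / κ = 0.52492/0.2435 = 2.15574
x = ρ cos φ = 0.61129 × cos(105.87°) = -0.16716
y = ρ sin φ = 0.61129 × sin(105.87°) = 0.58799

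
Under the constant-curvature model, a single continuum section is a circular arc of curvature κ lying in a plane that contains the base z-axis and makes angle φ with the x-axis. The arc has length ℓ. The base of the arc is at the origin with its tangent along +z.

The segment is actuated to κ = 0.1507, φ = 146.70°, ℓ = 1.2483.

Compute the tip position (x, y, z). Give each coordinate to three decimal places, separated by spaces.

θ = κ·ℓ = 0.1507 × 1.2483 = 0.18812 rad
ρ = (1 − cos θ)/κ = (1 − 0.98236)/0.1507 = 0.11707
z = sin θ / κ = 0.18701/0.1507 = 1.24095
x = ρ cos φ = 0.11707 × cos(146.70°) = -0.09785
y = ρ sin φ = 0.11707 × sin(146.70°) = 0.06427

-0.098 0.064 1.241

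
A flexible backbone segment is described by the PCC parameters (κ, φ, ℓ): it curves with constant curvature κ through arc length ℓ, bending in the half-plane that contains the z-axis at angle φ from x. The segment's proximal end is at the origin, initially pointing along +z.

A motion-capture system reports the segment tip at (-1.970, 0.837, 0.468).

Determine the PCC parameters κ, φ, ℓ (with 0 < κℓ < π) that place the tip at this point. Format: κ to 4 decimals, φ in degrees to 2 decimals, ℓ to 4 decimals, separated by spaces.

ρ = √(x²+y²) = √(-1.970² + 0.837²) = 2.14044
φ = atan2(y, x) mod 360° = atan2(0.837, -1.970) = 156.9807°
|p|² = ρ² + z² = 2.14044² + 0.468² = 4.80049
κ = 2ρ / |p|² = 2×2.14044 / 4.80049 = 0.89176
θ = 2·atan2(ρ, z) = 2·atan2(2.14044, 0.468) = 2.71107 rad
ℓ = θ/κ = 2.71107/0.89176 = 3.04015

0.8918 156.98 3.0401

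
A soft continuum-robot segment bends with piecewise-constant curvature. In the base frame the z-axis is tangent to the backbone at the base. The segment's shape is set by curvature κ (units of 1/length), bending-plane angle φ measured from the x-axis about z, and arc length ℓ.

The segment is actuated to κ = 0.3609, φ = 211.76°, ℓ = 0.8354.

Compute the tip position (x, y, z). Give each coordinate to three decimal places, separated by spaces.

θ = κ·ℓ = 0.3609 × 0.8354 = 0.30150 rad
ρ = (1 − cos θ)/κ = (1 − 0.95489)/0.3609 = 0.12498
z = sin θ / κ = 0.29695/0.3609 = 0.82280
x = ρ cos φ = 0.12498 × cos(211.76°) = -0.10627
y = ρ sin φ = 0.12498 × sin(211.76°) = -0.06579

-0.106 -0.066 0.823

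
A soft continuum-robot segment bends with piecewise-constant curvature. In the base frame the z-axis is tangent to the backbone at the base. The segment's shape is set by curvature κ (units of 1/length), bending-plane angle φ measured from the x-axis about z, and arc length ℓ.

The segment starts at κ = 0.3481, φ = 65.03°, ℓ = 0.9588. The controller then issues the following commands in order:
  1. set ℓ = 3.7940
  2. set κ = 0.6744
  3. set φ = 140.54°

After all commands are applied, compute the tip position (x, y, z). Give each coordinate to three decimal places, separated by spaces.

initial: κ=0.3481, φ=65.03°, ℓ=0.9588
cmd 1: set ℓ=3.7940 → (κ,φ,ℓ)=(0.3481,65.03°,3.7940) → tip=(0.9126,1.9597,2.7834)
cmd 2: set κ=0.6744 → (κ,φ,ℓ)=(0.6744,65.03°,3.7940) → tip=(1.1485,2.4664,0.8162)
cmd 3: set φ=140.54° → (κ,φ,ℓ)=(0.6744,140.54°,3.7940) → tip=(-2.1006,1.7291,0.8162)

-2.101 1.729 0.816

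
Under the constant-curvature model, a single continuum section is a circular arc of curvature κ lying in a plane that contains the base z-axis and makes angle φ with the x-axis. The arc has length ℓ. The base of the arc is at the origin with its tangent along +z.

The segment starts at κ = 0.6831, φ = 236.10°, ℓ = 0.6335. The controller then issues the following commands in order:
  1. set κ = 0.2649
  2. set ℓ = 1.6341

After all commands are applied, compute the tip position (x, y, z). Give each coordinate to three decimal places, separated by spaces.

-0.194 -0.289 1.584

initial: κ=0.6831, φ=236.10°, ℓ=0.6335
cmd 1: set κ=0.2649 → (κ,φ,ℓ)=(0.2649,236.10°,0.6335) → tip=(-0.0296,-0.0440,0.6305)
cmd 2: set ℓ=1.6341 → (κ,φ,ℓ)=(0.2649,236.10°,1.6341) → tip=(-0.1942,-0.2890,1.5835)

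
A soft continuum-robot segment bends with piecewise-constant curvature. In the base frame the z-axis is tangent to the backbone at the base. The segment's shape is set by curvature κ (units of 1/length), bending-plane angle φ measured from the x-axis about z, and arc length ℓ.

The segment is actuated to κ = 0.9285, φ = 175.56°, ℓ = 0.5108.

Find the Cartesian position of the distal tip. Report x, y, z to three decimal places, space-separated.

θ = κ·ℓ = 0.9285 × 0.5108 = 0.47428 rad
ρ = (1 − cos θ)/κ = (1 − 0.88962)/0.9285 = 0.11888
z = sin θ / κ = 0.45670/0.9285 = 0.49186
x = ρ cos φ = 0.11888 × cos(175.56°) = -0.11852
y = ρ sin φ = 0.11888 × sin(175.56°) = 0.00920

-0.119 0.009 0.492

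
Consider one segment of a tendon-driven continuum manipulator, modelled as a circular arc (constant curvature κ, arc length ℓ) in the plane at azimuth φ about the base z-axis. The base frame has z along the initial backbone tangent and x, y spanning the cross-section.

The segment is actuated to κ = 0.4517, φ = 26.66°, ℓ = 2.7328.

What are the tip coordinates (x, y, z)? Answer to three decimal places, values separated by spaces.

θ = κ·ℓ = 0.4517 × 2.7328 = 1.23441 rad
ρ = (1 − cos θ)/κ = (1 − 0.33008)/0.4517 = 1.48310
z = sin θ / κ = 0.94395/0.4517 = 2.08978
x = ρ cos φ = 1.48310 × cos(26.66°) = 1.32543
y = ρ sin φ = 1.48310 × sin(26.66°) = 0.66546

1.325 0.665 2.090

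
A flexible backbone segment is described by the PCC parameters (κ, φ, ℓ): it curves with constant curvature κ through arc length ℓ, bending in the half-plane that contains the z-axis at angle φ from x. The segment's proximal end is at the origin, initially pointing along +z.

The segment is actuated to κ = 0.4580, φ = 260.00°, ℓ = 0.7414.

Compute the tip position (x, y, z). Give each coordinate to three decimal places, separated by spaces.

-0.022 -0.123 0.727

θ = κ·ℓ = 0.4580 × 0.7414 = 0.33956 rad
ρ = (1 − cos θ)/κ = (1 − 0.94290)/0.4580 = 0.12467
z = sin θ / κ = 0.33307/0.4580 = 0.72723
x = ρ cos φ = 0.12467 × cos(260.00°) = -0.02165
y = ρ sin φ = 0.12467 × sin(260.00°) = -0.12278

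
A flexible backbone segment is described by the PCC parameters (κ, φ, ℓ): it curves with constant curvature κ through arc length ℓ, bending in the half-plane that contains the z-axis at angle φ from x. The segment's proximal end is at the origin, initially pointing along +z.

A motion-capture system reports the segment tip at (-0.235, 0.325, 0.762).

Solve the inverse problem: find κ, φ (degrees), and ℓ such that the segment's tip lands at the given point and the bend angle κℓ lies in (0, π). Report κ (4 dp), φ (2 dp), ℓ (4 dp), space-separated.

ρ = √(x²+y²) = √(-0.235² + 0.325²) = 0.40106
φ = atan2(y, x) mod 360° = atan2(0.325, -0.235) = 125.8698°
|p|² = ρ² + z² = 0.40106² + 0.762² = 0.74149
κ = 2ρ / |p|² = 2×0.40106 / 0.74149 = 1.08176
θ = 2·atan2(ρ, z) = 2·atan2(0.40106, 0.762) = 0.96897 rad
ℓ = θ/κ = 0.96897/1.08176 = 0.89573

1.0818 125.87 0.8957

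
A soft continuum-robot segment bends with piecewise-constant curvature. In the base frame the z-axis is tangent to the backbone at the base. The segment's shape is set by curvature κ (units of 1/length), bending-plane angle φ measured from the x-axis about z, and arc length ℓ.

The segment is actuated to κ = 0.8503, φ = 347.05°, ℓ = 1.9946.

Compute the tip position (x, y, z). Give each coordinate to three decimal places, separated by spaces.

θ = κ·ℓ = 0.8503 × 1.9946 = 1.69601 rad
ρ = (1 − cos θ)/κ = (1 − -0.12489)/0.8503 = 1.32293
z = sin θ / κ = 0.99217/0.8503 = 1.16685
x = ρ cos φ = 1.32293 × cos(347.05°) = 1.28928
y = ρ sin φ = 1.32293 × sin(347.05°) = -0.29647

1.289 -0.296 1.167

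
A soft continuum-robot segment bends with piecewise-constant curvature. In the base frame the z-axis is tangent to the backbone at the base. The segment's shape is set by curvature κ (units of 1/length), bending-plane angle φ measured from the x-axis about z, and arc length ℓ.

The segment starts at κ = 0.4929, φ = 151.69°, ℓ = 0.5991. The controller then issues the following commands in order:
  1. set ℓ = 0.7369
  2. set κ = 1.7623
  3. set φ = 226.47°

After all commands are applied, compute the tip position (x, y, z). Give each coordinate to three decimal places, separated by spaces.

initial: κ=0.4929, φ=151.69°, ℓ=0.5991
cmd 1: set ℓ=0.7369 → (κ,φ,ℓ)=(0.4929,151.69°,0.7369) → tip=(-0.1165,0.0628,0.7208)
cmd 2: set κ=1.7623 → (κ,φ,ℓ)=(1.7623,151.69°,0.7369) → tip=(-0.3653,0.1968,0.5466)
cmd 3: set φ=226.47° → (κ,φ,ℓ)=(1.7623,226.47°,0.7369) → tip=(-0.2858,-0.3008,0.5466)

-0.286 -0.301 0.547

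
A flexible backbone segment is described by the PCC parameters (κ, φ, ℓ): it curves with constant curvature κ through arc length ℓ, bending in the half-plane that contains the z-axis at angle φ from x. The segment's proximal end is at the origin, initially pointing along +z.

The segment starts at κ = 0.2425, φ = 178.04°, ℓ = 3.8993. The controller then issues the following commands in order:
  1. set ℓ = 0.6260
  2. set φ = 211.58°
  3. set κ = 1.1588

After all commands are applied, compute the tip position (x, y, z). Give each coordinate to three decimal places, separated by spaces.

-0.185 -0.114 0.573

initial: κ=0.2425, φ=178.04°, ℓ=3.8993
cmd 1: set ℓ=0.6260 → (κ,φ,ℓ)=(0.2425,178.04°,0.6260) → tip=(-0.0474,0.0016,0.6236)
cmd 2: set φ=211.58° → (κ,φ,ℓ)=(0.2425,211.58°,0.6260) → tip=(-0.0404,-0.0248,0.6236)
cmd 3: set κ=1.1588 → (κ,φ,ℓ)=(1.1588,211.58°,0.6260) → tip=(-0.1851,-0.1138,0.5725)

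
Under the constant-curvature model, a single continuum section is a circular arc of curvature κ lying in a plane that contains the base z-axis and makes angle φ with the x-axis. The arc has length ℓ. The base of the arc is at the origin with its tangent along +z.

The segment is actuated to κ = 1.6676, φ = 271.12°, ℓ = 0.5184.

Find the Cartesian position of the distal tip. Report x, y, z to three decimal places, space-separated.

0.004 -0.210 0.456

θ = κ·ℓ = 1.6676 × 0.5184 = 0.86448 rad
ρ = (1 − cos θ)/κ = (1 − 0.64903)/1.6676 = 0.21046
z = sin θ / κ = 0.76076/1.6676 = 0.45620
x = ρ cos φ = 0.21046 × cos(271.12°) = 0.00411
y = ρ sin φ = 0.21046 × sin(271.12°) = -0.21042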